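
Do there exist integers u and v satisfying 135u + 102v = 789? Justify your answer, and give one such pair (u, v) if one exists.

u = 27, v = -28

Every value of 135u + 102v is a multiple of gcd(135, 102) = 3; since 3 ∣ 789, solutions exist.
Dividing through by 3 reduces the equation to 45u + 34v = 263.
Run the Euclidean algorithm on 45 and 34: 45 = 1·34 + 11, 34 = 3·11 + 1, 11 = 11·1 + 0.
Unwinding: 1 = 34 − 3·11 = 34 − 3·(45 − 1·34) = −3·45 + 4·34, i.e. 45·(-3) + 34·4 = 1.
Multiplying through by 263: u = (-3)·263 = -789, v = 4·263 = 1052 is a solution.
The general solution is u = -789 + 34k, v = 1052 − 45k; taking k = 24 gives the smaller pair u = 27, v = -28.
Check: 135·27 + 102·(-28) = 3645 − 2856 = 789. ✓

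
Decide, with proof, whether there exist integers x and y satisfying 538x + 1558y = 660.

x = 91, y = -31

Every value of 538x + 1558y is a multiple of gcd(538, 1558) = 2; since 2 ∣ 660, solutions exist.
Dividing through by 2 reduces the equation to 269x + 779y = 330.
Euclidean algorithm: 779 = 2·269 + 241, 269 = 1·241 + 28, 241 = 8·28 + 17, 28 = 1·17 + 11, 17 = 1·11 + 6, 11 = 1·6 + 5, 6 = 1·5 + 1, 5 = 5·1 + 0.
Unwinding: 1 = 6 − 1·5 = 6 − (11 − 1·6) = −11 + 2·6 = −11 + 2·(17 − 1·11) = 2·17 − 3·11 = 2·17 − 3·(28 − 1·17) = −3·28 + 5·17 = −3·28 + 5·(241 − 8·28) = 5·241 − 43·28 = 5·241 − 43·(269 − 1·241) = −43·269 + 48·241 = −43·269 + 48·(779 − 2·269) = 48·779 − 139·269, i.e. 269·(-139) + 779·48 = 1.
Scaling by 330 gives the particular solution (x, y) = (-45870, 15840).
Adding 59·779 to x and subtracting 59·269 from y gives the tidier solution (91, -31).
Check: 538·91 + 1558·(-31) = 48958 − 48298 = 660. ✓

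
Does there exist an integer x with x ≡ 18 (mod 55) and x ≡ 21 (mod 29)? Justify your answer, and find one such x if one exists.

x = 1558

gcd(55, 29) = 1, so the Chinese Remainder Theorem guarantees exactly one residue class mod 1595 satisfying both.
Write x = 18 + 55t and require 18 + 55t ≡ 21 (mod 29), i.e. 55t ≡ 3 (mod 29).
55 ≡ 26 (mod 29), so this reads 26t ≡ 3 (mod 29). To invert 26 modulo 29: 29 = 1·26 + 3, 26 = 8·3 + 2, 3 = 1·2 + 1, 2 = 2·1 + 0, and unwinding, 1 = 3 − 1·2 = 3 − (26 − 8·3) = −26 + 9·3 = −26 + 9·(29 − 1·26) = 9·29 − 10·26. Thus 26⁻¹ ≡ -10 ≡ 19 (mod 29).
Multiplying by 19: t ≡ 19·3 = 57 ≡ 28 (mod 29).
With t = 28: x = 18 + 55·28 = 1558.
Verify: 1558 = 28·55 + 18 and 1558 = 53·29 + 21. ✓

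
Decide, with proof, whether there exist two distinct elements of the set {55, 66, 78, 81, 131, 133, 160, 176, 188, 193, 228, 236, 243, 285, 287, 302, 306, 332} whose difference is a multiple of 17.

The pair (66, 236) works.

66 mod 17 = 15 and 236 mod 17 = 15, so 236 − 66 = 170 = 10·17.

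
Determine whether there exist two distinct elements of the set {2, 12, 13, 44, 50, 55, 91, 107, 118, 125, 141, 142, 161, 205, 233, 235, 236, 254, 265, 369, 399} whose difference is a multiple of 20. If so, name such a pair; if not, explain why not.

2 and 142 are such a pair.

Reduce each element mod 20: 2↦2, 12↦12, 13↦13, 44↦4, 50↦10, 55↦15, 91↦11, 107↦7, 118↦18, 125↦5, 141↦1, 142↦2, 161↦1, 205↦5, 233↦13, 235↦15, 236↦16, 254↦14, 265↦5, 369↦9, 399↦19. The residue 2 repeats (at 2 and 142), and 142 − 2 = 140 = 7·20.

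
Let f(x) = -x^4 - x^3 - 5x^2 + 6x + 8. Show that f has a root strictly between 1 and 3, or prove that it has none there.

f(1) = 7 and f(3) = -127, which have opposite signs.
As a polynomial, f is continuous on every closed interval.
By the Intermediate Value Theorem, f takes the value 0 somewhere in the open interval.

Yes, f has a root in the interval.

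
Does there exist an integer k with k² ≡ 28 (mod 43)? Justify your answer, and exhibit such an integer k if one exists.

No such integer exists.

Apply Euler's criterion with the prime 43: 28 is a quadratic residue iff 28^21 ≡ 1 (mod 43), and a non-residue iff it is ≡ −1.
Squaring successively (mod 43): 28^2 = 784 ≡ 10; 28^4 ≡ 10² = 100 ≡ 14; 28^8 ≡ 14² = 196 ≡ 24; 28^16 ≡ 24² = 576 ≡ 17.
Since 21 = 16 + 4 + 1, 28^21 ≡ 17 · 14 · 28; multiplying out mod 43: 17·14 = 238 ≡ 23, then 23·28 = 644 ≡ 42. Thus 28^21 ≡ 42 ≡ −1 (mod 43).
The value −1 means 28 is a non-residue modulo 43, so k² ≡ 28 (mod 43) is impossible.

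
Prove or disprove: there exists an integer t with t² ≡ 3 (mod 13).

t = 4 works: 4² = 16, and 16 − 3 = 13 = 1·13.

t = 4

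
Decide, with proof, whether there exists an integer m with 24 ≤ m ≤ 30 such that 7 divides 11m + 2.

m = 24

At m = 24 we get 11·24 + 2 = 266, and 266 = 7·38.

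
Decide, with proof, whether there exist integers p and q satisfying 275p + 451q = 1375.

Every value of 275p + 451q is a multiple of gcd(275, 451) = 11; since 11 ∣ 1375, solutions exist.
Dividing through by 11 reduces the equation to 25p + 41q = 125.
Run the Euclidean algorithm on 41 and 25: 41 = 1·25 + 16, 25 = 1·16 + 9, 16 = 1·9 + 7, 9 = 1·7 + 2, 7 = 3·2 + 1, 2 = 2·1 + 0.
Working back up the chain: 1 = 7 − 3·2 = 7 − 3·(9 − 1·7) = −3·9 + 4·7 = −3·9 + 4·(16 − 1·9) = 4·16 − 7·9 = 4·16 − 7·(25 − 1·16) = −7·25 + 11·16 = −7·25 + 11·(41 − 1·25) = 11·41 − 18·25. So 25·(-18) + 41·11 = 1.
Times 125: 25·(-2250) + 41·1375 = 125, so (-2250, 1375) solves it.
Shifting by a multiple of (41, −25) keeps it a solution: p = -2250 + 55·41 = 5, q = 1375 − 55·25 = 0.
Check: 275·5 + 451·0 = 1375 + 0 = 1375. ✓

p = 5, q = 0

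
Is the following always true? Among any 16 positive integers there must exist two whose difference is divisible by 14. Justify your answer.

Each integer lies in one of the 14 residue classes modulo 14.
With 16 integers and only 14 classes, the pigeonhole principle forces two of them, say a and b, into the same class.
Equal remainders mean a − b ≡ 0 (mod 14), so 14 divides their difference.

True.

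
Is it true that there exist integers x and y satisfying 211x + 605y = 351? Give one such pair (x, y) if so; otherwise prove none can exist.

211 and 605 are coprime, so 211x + 605y ranges over all of ℤ.
Dividing repeatedly: 605 = 2·211 + 183, 211 = 1·183 + 28, 183 = 6·28 + 15, 28 = 1·15 + 13, 15 = 1·13 + 2, 13 = 6·2 + 1, 2 = 2·1 + 0.
Back-substituting, 1 = 13 − 6·2 = 13 − 6·(15 − 1·13) = −6·15 + 7·13 = −6·15 + 7·(28 − 1·15) = 7·28 − 13·15 = 7·28 − 13·(183 − 6·28) = −13·183 + 85·28 = −13·183 + 85·(211 − 1·183) = 85·211 − 98·183 = 85·211 − 98·(605 − 2·211) = −98·605 + 281·211; that is, 211·281 + 605·(-98) = 1.
Scaling by 351 gives the particular solution (x, y) = (98631, -34398).
Subtracting 163·605 from x and adding 163·211 to y gives the tidier solution (16, -5).
Check: 211·16 + 605·(-5) = 3376 − 3025 = 351. ✓

x = 16, y = -5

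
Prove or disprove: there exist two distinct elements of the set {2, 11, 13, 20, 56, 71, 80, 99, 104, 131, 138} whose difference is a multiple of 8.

2 mod 8 = 2 and 138 mod 8 = 2, so 138 − 2 = 136 = 17·8.

2 and 138 are such a pair.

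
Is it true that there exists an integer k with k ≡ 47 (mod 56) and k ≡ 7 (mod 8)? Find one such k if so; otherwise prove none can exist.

gcd(56, 8) = 8. A simultaneous solution exists iff 47 ≡ 7 (mod 8); here 47 mod 8 = 7 = 7 mod 8, so it does.
In fact k = 47 itself already satisfies 47 mod 8 = 7.
Check: 47 mod 56 = 47, 47 mod 8 = 7. ✓

k = 47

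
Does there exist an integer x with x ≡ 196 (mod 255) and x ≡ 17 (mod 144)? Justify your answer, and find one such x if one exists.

There is no such integer.

Both moduli are multiples of 3 = gcd(255, 144), so any solution would satisfy x ≡ 196 and x ≡ 17 modulo 3 simultaneously.
These are incompatible: 196 − 17 = 179 is not divisible by 3.
So no integer satisfies both congruences.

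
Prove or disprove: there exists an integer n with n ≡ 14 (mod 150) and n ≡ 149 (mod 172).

There is no such integer.

Both moduli are multiples of 2 = gcd(150, 172), so any solution would satisfy n ≡ 14 and n ≡ 149 modulo 2 simultaneously.
However 14 ≡ 0 and 149 ≡ 1 (mod 2), and 0 ≠ 1.
Hence the system has no solution.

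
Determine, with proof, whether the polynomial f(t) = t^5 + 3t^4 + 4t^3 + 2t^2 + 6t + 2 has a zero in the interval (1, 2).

No such root exists.

f(1) = 18 and f(2) = 134, both positive, so a sign-change argument is unavailable; we show f keeps this sign on the whole interval.
Shift to the endpoint 1: with t = 1 + u (0 < u < 1), one computes f(1 + u) = u^5 + 8u^4 + 26u^3 + 42u^2 + 39u + 18.
The nonzero coefficients here are all positive, so for u > 0 every term is positive (or zero), and the constant term 18 is strictly positive.
So f is strictly positive on (1, 2); no root exists in the interval.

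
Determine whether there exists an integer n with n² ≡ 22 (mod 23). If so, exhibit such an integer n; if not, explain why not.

No, no such integer exists.

23 is prime, so by Euler's criterion 22 is a square mod 23 iff 22^((23−1)/2) = 22^11 ≡ 1 (mod 23).
Repeated squaring mod 23: 22^2 = 484 ≡ 1; 22^4 ≡ 1² = 1 ≡ 1; 22^8 ≡ 1² = 1 ≡ 1.
Since 11 = 8 + 2 + 1, 22^11 ≡ 1 · 1 · 22; multiplying out mod 23: 1·1 = 1 ≡ 1, then 1·22 = 22 ≡ 22. Thus 22^11 ≡ 22 ≡ −1 (mod 23).
The value −1 means 22 is a non-residue modulo 23, so n² ≡ 22 (mod 23) is impossible.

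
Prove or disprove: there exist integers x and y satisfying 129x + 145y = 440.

Since gcd(129, 145) = 1, every integer is an integer combination of 129 and 145.
Run the Euclidean algorithm on 145 and 129: 145 = 1·129 + 16, 129 = 8·16 + 1, 16 = 16·1 + 0.
Working back up the chain: 1 = 129 − 8·16 = 129 − 8·(145 − 1·129) = −8·145 + 9·129. So 129·9 + 145·(-8) = 1.
Times 440: 129·3960 + 145·(-3520) = 440, so (3960, -3520) solves it.
The general solution is x = 3960 + 145k, y = -3520 − 129k; taking k = -27 gives the smaller pair x = 45, y = -37.
Indeed 129·45 + 145·(-37) = 5805 − 5365 = 440.

x = 45, y = -37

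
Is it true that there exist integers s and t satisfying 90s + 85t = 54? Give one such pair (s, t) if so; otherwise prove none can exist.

There are no such integers.

Both 90 and 85 are divisible by gcd(90, 85) = 5, hence so is any combination 90s + 85t.
However 54 leaves remainder 4 on division by 5.
So the equation is unsolvable over ℤ.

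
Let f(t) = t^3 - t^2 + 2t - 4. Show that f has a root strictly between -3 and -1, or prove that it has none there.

f(-3) = -46 and f(-1) = -8, both negative.
f'(t) = 3t^2 - 2t + 2 has discriminant (-2)² − 4·3·2 = -20 < 0, so f' has no real roots and is positive for every real t.
So f is strictly increasing; between -3 and -1 its values lie between f(-3) = -46 and f(-1) = -8, all negative. Therefore f has no root in (-3, -1).

f has no root in that interval.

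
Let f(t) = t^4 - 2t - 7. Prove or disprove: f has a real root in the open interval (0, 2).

Yes, f has a root in the interval.

f(0) = -7 and f(2) = 5, which have opposite signs.
Since f is a polynomial it is continuous on [0, 2].
By the Intermediate Value Theorem f must vanish at some point of (0, 2).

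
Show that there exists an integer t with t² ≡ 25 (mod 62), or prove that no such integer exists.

t = 57 works: 57² = 3249, and 3249 − 25 = 3224 = 52·62.

t = 57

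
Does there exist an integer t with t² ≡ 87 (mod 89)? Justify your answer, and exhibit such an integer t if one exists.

t = 49

t = 49 works: 49² = 2401, and 2401 − 87 = 2314 = 26·89.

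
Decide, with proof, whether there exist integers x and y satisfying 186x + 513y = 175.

Both 186 and 513 are divisible by gcd(186, 513) = 3, hence so is any combination 186x + 513y.
But 175 is not a multiple of 3 (it leaves remainder 1).
So the equation is unsolvable over ℤ.

No, no such integers exist.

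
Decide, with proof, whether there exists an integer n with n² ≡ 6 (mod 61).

No such integer exists.

61 is prime, so by Euler's criterion 6 is a square mod 61 iff 6^((61−1)/2) = 6^30 ≡ 1 (mod 61).
Repeated squaring mod 61: 6^2 = 36 ≡ 36; 6^4 ≡ 36² = 1296 ≡ 15; 6^8 ≡ 15² = 225 ≡ 42; 6^16 ≡ 42² = 1764 ≡ 56.
Since 30 = 16 + 8 + 4 + 2, 6^30 ≡ 56 · 42 · 15 · 36; multiplying out mod 61: 56·42 = 2352 ≡ 34, then 34·15 = 510 ≡ 22, then 22·36 = 792 ≡ 60. Thus 6^30 ≡ 60 ≡ −1 (mod 61).
The value −1 means 6 is a non-residue modulo 61, so n² ≡ 6 (mod 61) is impossible.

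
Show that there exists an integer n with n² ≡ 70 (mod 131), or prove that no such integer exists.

No such integer exists.

Apply Euler's criterion with the prime 131: 70 is a quadratic residue iff 70^65 ≡ 1 (mod 131), and a non-residue iff it is ≡ −1.
Squaring successively (mod 131): 70^2 = 4900 ≡ 53; 70^4 ≡ 53² = 2809 ≡ 58; 70^8 ≡ 58² = 3364 ≡ 89; 70^16 ≡ 89² = 7921 ≡ 61; 70^32 ≡ 61² = 3721 ≡ 53; 70^64 ≡ 53² = 2809 ≡ 58.
Since 65 = 64 + 1, 70^65 ≡ 58 · 70; multiplying out mod 131: 58·70 = 4060 ≡ 130. Thus 70^65 ≡ 130 ≡ −1 (mod 131).
By Euler's criterion 70 is a quadratic non-residue mod 131: no n satisfies n² ≡ 70 (mod 131).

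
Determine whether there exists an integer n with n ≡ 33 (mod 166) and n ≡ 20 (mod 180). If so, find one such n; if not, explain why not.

No such integer exists.

Both moduli are multiples of 2 = gcd(166, 180), so any solution would satisfy n ≡ 33 and n ≡ 20 modulo 2 simultaneously.
However 33 ≡ 1 and 20 ≡ 0 (mod 2), and 1 ≠ 0.
Therefore no such n exists.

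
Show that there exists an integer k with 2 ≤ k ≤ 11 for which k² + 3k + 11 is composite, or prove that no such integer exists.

k = 10

At k = 10: 10² + 3·10 + 11 = 141 = 3·47, which is composite.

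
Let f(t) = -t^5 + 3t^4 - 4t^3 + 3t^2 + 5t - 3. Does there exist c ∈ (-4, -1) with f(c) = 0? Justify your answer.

The endpoint values f(-4) = 2073 and f(-1) = 3 are both positive. Claim: f(t) > 0 for every t in (-4, -1).
Substitute t = -1 − u, where 0 < u < 3 on the interval. Expanding, f(-1 − u) = u^5 + 8u^4 + 26u^3 + 43u^2 + 30u + 3.
All 6 nonzero coefficients of this polynomial in u are positive; hence for u > 0 the value is a sum of positive terms (the constant 3 among them).
Therefore f(t) > 0 throughout (-4, -1), and f has no zero there.

No.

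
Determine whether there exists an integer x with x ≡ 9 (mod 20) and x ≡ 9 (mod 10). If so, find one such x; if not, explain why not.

x = 9

Here gcd(20, 10) = 10, and both 9 and 9 leave remainder 9 mod 10, so the system is consistent.
In fact x = 9 itself already satisfies 9 mod 10 = 9.
Indeed 9 ≡ 9 (mod 20) and 9 ≡ 9 (mod 10).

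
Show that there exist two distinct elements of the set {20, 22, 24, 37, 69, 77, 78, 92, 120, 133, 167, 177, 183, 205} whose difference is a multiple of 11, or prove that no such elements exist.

Reduce each element mod 11: 20↦9, 22↦0, 24↦2, 37↦4, 69↦3, 77↦0, 78↦1, 92↦4, 120↦10, 133↦1, 167↦2, 177↦1, 183↦7, 205↦7. The residue 0 repeats (at 22 and 77), and 77 − 22 = 55 = 5·11.

Yes: 22 and 77.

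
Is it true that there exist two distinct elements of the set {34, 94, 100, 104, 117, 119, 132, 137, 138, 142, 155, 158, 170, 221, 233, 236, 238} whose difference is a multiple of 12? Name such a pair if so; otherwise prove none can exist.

34 mod 12 = 10 and 94 mod 12 = 10, so 94 − 34 = 60 = 5·12.

The pair (34, 94) works.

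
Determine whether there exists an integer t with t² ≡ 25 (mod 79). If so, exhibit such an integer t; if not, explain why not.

Take t = 74. Then 74² = 5476 = 69·79 + 25, so 74² ≡ 25 (mod 79).

t = 74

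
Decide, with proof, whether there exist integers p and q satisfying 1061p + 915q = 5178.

Since gcd(1061, 915) = 1, every integer is an integer combination of 1061 and 915.
Euclidean algorithm: 1061 = 1·915 + 146, 915 = 6·146 + 39, 146 = 3·39 + 29, 39 = 1·29 + 10, 29 = 2·10 + 9, 10 = 1·9 + 1, 9 = 9·1 + 0.
Unwinding: 1 = 10 − 1·9 = 10 − (29 − 2·10) = −29 + 3·10 = −29 + 3·(39 − 1·29) = 3·39 − 4·29 = 3·39 − 4·(146 − 3·39) = −4·146 + 15·39 = −4·146 + 15·(915 − 6·146) = 15·915 − 94·146 = 15·915 − 94·(1061 − 1·915) = −94·1061 + 109·915, i.e. 1061·(-94) + 915·109 = 1.
Scaling by 5178 gives the particular solution (p, q) = (-486732, 564402).
Adding 532·915 to p and subtracting 532·1061 from q gives the tidier solution (48, -50).
Check: 1061·48 + 915·(-50) = 50928 − 45750 = 5178. ✓

p = 48, q = -50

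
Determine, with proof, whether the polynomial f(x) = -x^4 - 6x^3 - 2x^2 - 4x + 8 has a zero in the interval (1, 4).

The endpoint values f(1) = -5 and f(4) = -680 are both negative. Claim: f(x) < 0 for every x in (1, 4).
Substitute x = 1 + u, where 0 < u < 3 on the interval. Expanding, f(1 + u) = -u^4 - 10u^3 - 26u^2 - 30u - 5.
The nonzero coefficients here are all negative, so for u > 0 every term is negative (or zero), and the constant term -5 is strictly negative.
Therefore f(x) < 0 throughout (1, 4), and f has no zero there.

No.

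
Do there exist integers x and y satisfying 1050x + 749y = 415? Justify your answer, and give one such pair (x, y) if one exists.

Both 1050 and 749 are divisible by gcd(1050, 749) = 7, hence so is any combination 1050x + 749y.
However 415 leaves remainder 2 on division by 7.
So the equation is unsolvable over ℤ.

No such integers exist.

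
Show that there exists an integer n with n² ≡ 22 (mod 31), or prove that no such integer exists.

31 is prime, so by Euler's criterion 22 is a square mod 31 iff 22^((31−1)/2) = 22^15 ≡ 1 (mod 31).
Squaring successively (mod 31): 22^2 = 484 ≡ 19; 22^4 ≡ 19² = 361 ≡ 20; 22^8 ≡ 20² = 400 ≡ 28.
Since 15 = 8 + 4 + 2 + 1, 22^15 ≡ 28 · 20 · 19 · 22; multiplying out mod 31: 28·20 = 560 ≡ 2, then 2·19 = 38 ≡ 7, then 7·22 = 154 ≡ 30. Thus 22^15 ≡ 30 ≡ −1 (mod 31).
By Euler's criterion 22 is a quadratic non-residue mod 31: no n satisfies n² ≡ 22 (mod 31).

There is no such integer.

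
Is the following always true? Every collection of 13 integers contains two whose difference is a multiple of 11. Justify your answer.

Partition the integers by their residue mod 11; there are 11 classes.
With 13 integers and only 11 classes, the pigeonhole principle forces two of them, say a and b, into the same class.
Equal remainders mean a − b ≡ 0 (mod 11), so 11 divides their difference.

Yes, this is always true.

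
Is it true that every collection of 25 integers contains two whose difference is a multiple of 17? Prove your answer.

True.

Partition the integers by their residue mod 17; there are 17 classes.
Since 25 > 17, two of the 25 integers must share a residue class by the pigeonhole principle; call them a and b.
Equal remainders mean a − b ≡ 0 (mod 17), so 17 divides their difference.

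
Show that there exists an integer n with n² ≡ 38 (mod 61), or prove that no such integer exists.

61 is prime, so by Euler's criterion 38 is a square mod 61 iff 38^((61−1)/2) = 38^30 ≡ 1 (mod 61).
Repeated squaring mod 61: 38^2 = 1444 ≡ 41; 38^4 ≡ 41² = 1681 ≡ 34; 38^8 ≡ 34² = 1156 ≡ 58; 38^16 ≡ 58² = 3364 ≡ 9.
Since 30 = 16 + 8 + 4 + 2, 38^30 ≡ 9 · 58 · 34 · 41; multiplying out mod 61: 9·58 = 522 ≡ 34, then 34·34 = 1156 ≡ 58, then 58·41 = 2378 ≡ 60. Thus 38^30 ≡ 60 ≡ −1 (mod 61).
By Euler's criterion 38 is a quadratic non-residue mod 61: no n satisfies n² ≡ 38 (mod 61).

No such integer exists.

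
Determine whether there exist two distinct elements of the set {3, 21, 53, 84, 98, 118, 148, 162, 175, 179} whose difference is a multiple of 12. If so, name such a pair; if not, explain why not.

Two integers differ by a multiple of 12 exactly when they have the same residue mod 12. The residues are 3↦3, 21↦9, 53↦5, 84↦0, 98↦2, 118↦10, 148↦4, 162↦6, 175↦7, 179↦11.
All 10 residues are distinct, so no two elements differ by a multiple of 12.

No such pair exists.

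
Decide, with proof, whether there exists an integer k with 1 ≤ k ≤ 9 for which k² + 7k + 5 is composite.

At k = 4: 4² + 7·4 + 5 = 49 = 7·7, which is composite.

k = 4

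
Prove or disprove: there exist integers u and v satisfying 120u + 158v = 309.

There are no such integers.

Any value of 120u + 158v is a multiple of gcd(120, 158) = 2.
However 309 leaves remainder 1 on division by 2.
Hence no integers u, v satisfy the equation.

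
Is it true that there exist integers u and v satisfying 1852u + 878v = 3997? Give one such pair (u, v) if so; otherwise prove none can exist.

Any value of 1852u + 878v is a multiple of gcd(1852, 878) = 2.
But 3997 is not a multiple of 2 (it leaves remainder 1).
Hence no integers u, v satisfy the equation.

No such integers exist.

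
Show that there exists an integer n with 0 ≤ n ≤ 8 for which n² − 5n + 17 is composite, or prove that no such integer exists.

No such integer n in that range exists.

The values for n = 0, 1, …, 8 are 17, 13, 11, 11, 13, 17, 23, 31, 41, and each of these is prime.
So no value in the range makes the expression composite.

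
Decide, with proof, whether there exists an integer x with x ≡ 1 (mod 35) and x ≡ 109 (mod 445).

No such integer exists.

Reduce both congruences modulo 5, which divides 35 and 445: they say x ≡ 1 (mod 5) and x ≡ 109 (mod 5).
These are incompatible: 1 − 109 = -108 is not divisible by 5.
Hence the system has no solution.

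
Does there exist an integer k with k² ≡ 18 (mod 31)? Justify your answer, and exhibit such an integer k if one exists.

k = 7 works: 7² = 49, and 49 − 18 = 31 = 1·31.

k = 7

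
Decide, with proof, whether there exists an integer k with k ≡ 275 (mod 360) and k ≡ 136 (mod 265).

gcd(360, 265) = 5. If k ≡ 275 (mod 360) and k ≡ 136 (mod 265), then k ≡ 275 (mod 5) and k ≡ 136 (mod 5).
These are incompatible: 275 − 136 = 139 is not divisible by 5.
So no integer satisfies both congruences.

No such integer exists.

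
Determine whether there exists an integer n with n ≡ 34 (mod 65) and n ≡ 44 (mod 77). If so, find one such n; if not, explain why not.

The moduli 65 and 77 are coprime, so by the Chinese Remainder Theorem a unique solution modulo 5005 exists.
Write n = 34 + 65t and require 34 + 65t ≡ 44 (mod 77), i.e. 65t ≡ 10 (mod 77).
Invert 65 mod 77 by the Euclidean algorithm: 77 = 1·65 + 12, 65 = 5·12 + 5, 12 = 2·5 + 2, 5 = 2·2 + 1, 2 = 2·1 + 0; back-substituting, 1 = 5 − 2·2 = 5 − 2·(12 − 2·5) = −2·12 + 5·5 = −2·12 + 5·(65 − 5·12) = 5·65 − 27·12 = 5·65 − 27·(77 − 1·65) = −27·77 + 32·65. Hence 65·32 ≡ 1, so 65⁻¹ ≡ 32 (mod 77).
Multiplying by 32: t ≡ 32·10 = 320 ≡ 12 (mod 77).
Taking t = 12 gives n = 34 + 65·12 = 814.
Verify: 814 = 12·65 + 34 and 814 = 10·77 + 44. ✓

n = 814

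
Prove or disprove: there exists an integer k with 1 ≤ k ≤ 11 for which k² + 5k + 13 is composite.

At k = 8: 8² + 5·8 + 13 = 117 = 3·39, which is composite.

k = 8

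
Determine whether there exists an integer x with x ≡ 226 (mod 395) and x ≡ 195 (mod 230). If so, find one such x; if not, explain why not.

gcd(395, 230) = 5. If x ≡ 226 (mod 395) and x ≡ 195 (mod 230), then x ≡ 226 (mod 5) and x ≡ 195 (mod 5).
But 226 mod 5 = 1 while 195 mod 5 = 0, a contradiction.
Hence the system has no solution.

No such integer exists.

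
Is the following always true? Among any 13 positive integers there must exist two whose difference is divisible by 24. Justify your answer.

Try 13 consecutive integers, 32, 33, …, 44. Their remainders mod 24 are 8, 9, 10, 11, 12, 13, 14, 15, 16, 17, 18, 19, 20 — pairwise different, as any 13 ≤ 24 consecutive integers have distinct residues.
The differences between them range over 1, …, 12, none of which is divisible by 24.

No; for instance {32, 33, 34, 35, 36, 37, 38, 39, 40, 41, 42, 43, 44} is a counterexample.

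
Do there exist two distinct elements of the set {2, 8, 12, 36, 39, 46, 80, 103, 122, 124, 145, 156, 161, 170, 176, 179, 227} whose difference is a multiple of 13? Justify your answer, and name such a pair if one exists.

The pair (2, 80) works.

Both 2 and 80 leave remainder 2 on division by 13; their difference 78 = 6·13 is a multiple of 13.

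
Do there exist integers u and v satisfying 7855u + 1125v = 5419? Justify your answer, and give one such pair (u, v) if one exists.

Both 7855 and 1125 are divisible by gcd(7855, 1125) = 5, hence so is any combination 7855u + 1125v.
However 5419 leaves remainder 4 on division by 5.
So the equation is unsolvable over ℤ.

No such integers exist.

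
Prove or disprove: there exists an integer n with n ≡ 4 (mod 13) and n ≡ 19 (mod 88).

n = 459

The moduli 13 and 88 are coprime, so by the Chinese Remainder Theorem a unique solution modulo 1144 exists.
Any solution of the first congruence is n = 4 + 13t; substituting into the second, 13t ≡ 19 − 4 ≡ 15 (mod 88).
Note 13·61 = 793 ≡ 1 (mod 88) (as 793 − 1 = 9·88), so 13⁻¹ ≡ 61.
Therefore t ≡ 61·15 = 915 ≡ 35 (mod 88).
Taking t = 35 gives n = 4 + 13·35 = 459.
Indeed 459 ≡ 4 (mod 13) and 459 ≡ 19 (mod 88).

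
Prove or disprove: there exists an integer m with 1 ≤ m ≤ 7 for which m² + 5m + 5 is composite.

m = 5

At m = 5: 5² + 5·5 + 5 = 55 = 5·11, which is composite.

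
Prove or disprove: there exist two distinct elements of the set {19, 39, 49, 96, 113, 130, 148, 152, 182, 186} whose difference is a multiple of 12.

Residues mod 12: 19↦7, 39↦3, 49↦1, 96↦0, 113↦5, 130↦10, 148↦4, 152↦8, 182↦2, 186↦6.
These 10 residues are pairwise different, hence no difference of two elements is divisible by 12.

There is no such pair.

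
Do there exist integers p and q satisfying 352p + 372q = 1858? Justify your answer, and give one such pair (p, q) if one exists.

Both 352 and 372 are divisible by gcd(352, 372) = 4, hence so is any combination 352p + 372q.
But 1858 is not a multiple of 4 (it leaves remainder 2).
Therefore 352p + 372q = 1858 has no solution in integers.

No, no such integers exist.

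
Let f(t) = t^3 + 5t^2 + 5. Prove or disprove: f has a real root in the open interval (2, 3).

f(2) = 33 and f(3) = 77, both positive, so a sign-change argument is unavailable; we show f keeps this sign on the whole interval.
Substitute t = 2 + u, where 0 < u < 1 on the interval. Expanding, f(2 + u) = u^3 + 11u^2 + 32u + 33.
The nonzero coefficients here are all positive, so for u > 0 every term is positive (or zero), and the constant term 33 is strictly positive.
Therefore f(t) > 0 throughout (2, 3), and f has no zero there.

f has no root in that interval.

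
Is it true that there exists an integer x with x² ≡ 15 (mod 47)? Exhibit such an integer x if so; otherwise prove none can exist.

There is no such integer.

47 is prime, so by Euler's criterion 15 is a square mod 47 iff 15^((47−1)/2) = 15^23 ≡ 1 (mod 47).
Squaring successively (mod 47): 15^2 = 225 ≡ 37; 15^4 ≡ 37² = 1369 ≡ 6; 15^8 ≡ 6² = 36 ≡ 36; 15^16 ≡ 36² = 1296 ≡ 27.
Since 23 = 16 + 4 + 2 + 1, 15^23 ≡ 27 · 6 · 37 · 15; multiplying out mod 47: 27·6 = 162 ≡ 21, then 21·37 = 777 ≡ 25, then 25·15 = 375 ≡ 46. Thus 15^23 ≡ 46 ≡ −1 (mod 47).
By Euler's criterion 15 is a quadratic non-residue mod 47: no x satisfies x² ≡ 15 (mod 47).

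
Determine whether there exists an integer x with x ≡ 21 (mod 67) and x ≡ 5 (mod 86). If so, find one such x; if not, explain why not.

The moduli 67 and 86 are coprime, so by the Chinese Remainder Theorem a unique solution modulo 5762 exists.
Write x = 21 + 67t and require 21 + 67t ≡ 5 (mod 86), i.e. 67t ≡ 70 (mod 86).
Since 67·9 = 603 = 7·86 + 1, the inverse of 67 mod 86 is 9.
Multiplying by 9: t ≡ 9·70 = 630 ≡ 28 (mod 86).
Taking t = 28 gives x = 21 + 67·28 = 1897.
Check: 1897 mod 67 = 21, 1897 mod 86 = 5. ✓

x = 1897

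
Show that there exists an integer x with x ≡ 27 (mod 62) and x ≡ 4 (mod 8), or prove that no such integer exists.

Reduce both congruences modulo 2, which divides 62 and 8: they say x ≡ 27 (mod 2) and x ≡ 4 (mod 2).
But 27 mod 2 = 1 while 4 mod 2 = 0, a contradiction.
Therefore no such x exists.

No, no such integer exists.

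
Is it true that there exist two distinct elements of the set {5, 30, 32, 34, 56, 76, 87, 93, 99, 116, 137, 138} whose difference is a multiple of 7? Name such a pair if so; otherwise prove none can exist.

Reduce each element mod 7: 5↦5, 30↦2, 32↦4, 34↦6, 56↦0, 76↦6, 87↦3, 93↦2, 99↦1, 116↦4, 137↦4, 138↦5. The residue 5 repeats (at 5 and 138), and 138 − 5 = 133 = 19·7.

The pair (5, 138) works.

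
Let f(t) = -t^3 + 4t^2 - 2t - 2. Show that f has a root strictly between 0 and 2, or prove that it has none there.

f(0) = -2 and f(2) = 2, which have opposite signs.
As a polynomial, f is continuous on every closed interval.
By the Intermediate Value Theorem f must vanish at some point of (0, 2).

Yes, f has a root in the interval.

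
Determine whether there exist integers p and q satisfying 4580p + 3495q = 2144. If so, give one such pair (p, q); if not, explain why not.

No such integers exist.

Both 4580 and 3495 are divisible by gcd(4580, 3495) = 5, hence so is any combination 4580p + 3495q.
But 2144 is not a multiple of 5 (it leaves remainder 4).
So the equation is unsolvable over ℤ.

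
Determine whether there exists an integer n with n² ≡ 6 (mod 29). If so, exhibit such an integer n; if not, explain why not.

n = 8 works: 8² = 64, and 64 − 6 = 58 = 2·29.

n = 8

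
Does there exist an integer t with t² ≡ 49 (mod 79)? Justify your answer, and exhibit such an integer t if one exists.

Take t = 72. Then 72² = 5184 = 65·79 + 49, so 72² ≡ 49 (mod 79).

t = 72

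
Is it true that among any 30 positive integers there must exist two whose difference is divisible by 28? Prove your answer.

There are exactly 28 possible remainders on division by 28.
With 30 integers and only 28 classes, the pigeonhole principle forces two of them, say a and b, into the same class.
Their difference a − b is then a multiple of 28.

True.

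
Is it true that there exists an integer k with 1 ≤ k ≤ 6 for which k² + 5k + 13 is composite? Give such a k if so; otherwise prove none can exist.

At k = 2: 2² + 5·2 + 13 = 27 = 3·9, which is composite.

k = 2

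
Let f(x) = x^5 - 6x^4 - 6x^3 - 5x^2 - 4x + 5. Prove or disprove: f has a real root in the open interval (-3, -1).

f(-3) = -595 and f(-1) = 3, which have opposite signs.
Since f is a polynomial it is continuous on [-3, -1].
By the Intermediate Value Theorem f must vanish at some point of (-3, -1).

Yes, f has a root in the interval.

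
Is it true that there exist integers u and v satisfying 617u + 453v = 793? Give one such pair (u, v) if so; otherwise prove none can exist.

617 and 453 are coprime, so 617u + 453v ranges over all of ℤ.
Run the Euclidean algorithm on 617 and 453: 617 = 1·453 + 164, 453 = 2·164 + 125, 164 = 1·125 + 39, 125 = 3·39 + 8, 39 = 4·8 + 7, 8 = 1·7 + 1, 7 = 7·1 + 0.
Working back up the chain: 1 = 8 − 1·7 = 8 − (39 − 4·8) = −39 + 5·8 = −39 + 5·(125 − 3·39) = 5·125 − 16·39 = 5·125 − 16·(164 − 1·125) = −16·164 + 21·125 = −16·164 + 21·(453 − 2·164) = 21·453 − 58·164 = 21·453 − 58·(617 − 1·453) = −58·617 + 79·453. So 617·(-58) + 453·79 = 1.
Multiplying through by 793: u = (-58)·793 = -45994, v = 79·793 = 62647 is a solution.
Shifting by a multiple of (453, −617) keeps it a solution: u = -45994 + 102·453 = 212, v = 62647 − 102·617 = -287.
Check: 617·212 + 453·(-287) = 130804 − 130011 = 793. ✓

u = 212, v = -287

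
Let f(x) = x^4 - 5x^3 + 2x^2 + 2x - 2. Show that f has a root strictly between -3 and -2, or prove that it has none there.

No such root exists.

f(-3) = 226 and f(-2) = 58, both positive, so a sign-change argument is unavailable; we show f keeps this sign on the whole interval.
Substitute x = -2 − u, where 0 < u < 1 on the interval. Expanding, f(-2 − u) = u^4 + 13u^3 + 56u^2 + 98u + 58.
All 5 nonzero coefficients of this polynomial in u are positive; hence for u > 0 the value is a sum of positive terms (the constant 58 among them).
So f is strictly positive on (-3, -2); no root exists in the interval.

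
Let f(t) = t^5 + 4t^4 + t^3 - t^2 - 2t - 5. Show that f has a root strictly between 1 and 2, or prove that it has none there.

f(1) = -2 and f(2) = 91, which have opposite signs.
Since f is a polynomial it is continuous on [1, 2].
By the Intermediate Value Theorem, f takes the value 0 somewhere in the open interval.

Such a root exists.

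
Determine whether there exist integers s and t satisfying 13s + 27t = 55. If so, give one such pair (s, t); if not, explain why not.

s = 25, t = -10

Since gcd(13, 27) = 1, every integer is an integer combination of 13 and 27.
Dividing repeatedly: 27 = 2·13 + 1, 13 = 13·1 + 0.
Unwinding: 1 = 27 − 2·13, i.e. 13·(-2) + 27·1 = 1.
Scaling by 55 gives the particular solution (s, t) = (-110, 55).
Shifting by a multiple of (27, −13) keeps it a solution: s = -110 + 5·27 = 25, t = 55 − 5·13 = -10.
Indeed 13·25 + 27·(-10) = 325 − 270 = 55.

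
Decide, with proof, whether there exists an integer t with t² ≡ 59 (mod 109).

No, no such integer exists.

Apply Euler's criterion with the prime 109: 59 is a quadratic residue iff 59^54 ≡ 1 (mod 109), and a non-residue iff it is ≡ −1.
Squaring successively (mod 109): 59^2 = 3481 ≡ 102; 59^4 ≡ 102² = 10404 ≡ 49; 59^8 ≡ 49² = 2401 ≡ 3; 59^16 ≡ 3² = 9 ≡ 9; 59^32 ≡ 9² = 81 ≡ 81.
Since 54 = 32 + 16 + 4 + 2, 59^54 ≡ 81 · 9 · 49 · 102; multiplying out mod 109: 81·9 = 729 ≡ 75, then 75·49 = 3675 ≡ 78, then 78·102 = 7956 ≡ 108. Thus 59^54 ≡ 108 ≡ −1 (mod 109).
The value −1 means 59 is a non-residue modulo 109, so t² ≡ 59 (mod 109) is impossible.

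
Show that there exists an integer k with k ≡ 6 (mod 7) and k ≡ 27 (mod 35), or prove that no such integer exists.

Here gcd(7, 35) = 7, and both 6 and 27 leave remainder 6 mod 7, so the system is consistent.
Step through k = 6, 6 + 7, 6 + 2·7, …: the values 6, 13, 20, 27 reduce mod 35 to 6, 13, 20, 27. The value 27 hits 27.
Check: 27 mod 7 = 6, 27 mod 35 = 27. ✓

k = 27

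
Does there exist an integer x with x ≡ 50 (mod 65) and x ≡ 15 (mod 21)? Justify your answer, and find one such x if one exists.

x = 960

gcd(65, 21) = 1, so the Chinese Remainder Theorem guarantees exactly one residue class mod 1365 satisfying both.
Any solution of the first congruence is x = 50 + 65t; substituting into the second, 65t ≡ 15 − 50 ≡ 7 (mod 21).
65 ≡ 2 (mod 21), so this reads 2t ≡ 7 (mod 21). Invert 2 mod 21 by the Euclidean algorithm: 21 = 10·2 + 1, 2 = 2·1 + 0; back-substituting, 1 = 21 − 10·2. Hence 2·(-10) ≡ 1, so 2⁻¹ ≡ -10 ≡ 11 (mod 21).
Therefore t ≡ 11·7 = 77 ≡ 14 (mod 21).
Taking t = 14 gives x = 50 + 65·14 = 960.
Verify: 960 = 14·65 + 50 and 960 = 45·21 + 15. ✓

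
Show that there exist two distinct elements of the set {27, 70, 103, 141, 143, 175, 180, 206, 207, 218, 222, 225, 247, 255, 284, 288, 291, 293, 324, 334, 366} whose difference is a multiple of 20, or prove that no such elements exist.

Reduce each element mod 20: 27↦7, 70↦10, 103↦3, 141↦1, 143↦3, 175↦15, 180↦0, 206↦6, 207↦7, 218↦18, 222↦2, 225↦5, 247↦7, 255↦15, 284↦4, 288↦8, 291↦11, 293↦13, 324↦4, 334↦14, 366↦6. The residue 7 repeats (at 27 and 207), and 207 − 27 = 180 = 9·20.

27 and 207 are such a pair.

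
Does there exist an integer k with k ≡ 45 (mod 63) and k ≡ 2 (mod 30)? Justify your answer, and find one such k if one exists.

There is no such integer.

Both moduli are multiples of 3 = gcd(63, 30), so any solution would satisfy k ≡ 45 and k ≡ 2 modulo 3 simultaneously.
However 45 ≡ 0 and 2 ≡ 2 (mod 3), and 0 ≠ 2.
Therefore no such k exists.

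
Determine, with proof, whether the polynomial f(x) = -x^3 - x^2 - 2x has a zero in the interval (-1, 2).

Such a root exists.

f(-1) = 2 and f(2) = -16, which have opposite signs.
Since f is a polynomial it is continuous on [-1, 2].
By the Intermediate Value Theorem f must vanish at some point of (-1, 2).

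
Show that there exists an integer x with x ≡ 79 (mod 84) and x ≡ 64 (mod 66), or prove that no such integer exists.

Both moduli are multiples of 6 = gcd(84, 66), so any solution would satisfy x ≡ 79 and x ≡ 64 modulo 6 simultaneously.
These are incompatible: 79 − 64 = 15 is not divisible by 6.
So no integer satisfies both congruences.

No, no such integer exists.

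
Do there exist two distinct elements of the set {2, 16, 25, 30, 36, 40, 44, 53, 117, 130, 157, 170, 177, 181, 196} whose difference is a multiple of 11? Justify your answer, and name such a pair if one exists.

Reduce each element mod 11: 2↦2, 16↦5, 25↦3, 30↦8, 36↦3, 40↦7, 44↦0, 53↦9, 117↦7, 130↦9, 157↦3, 170↦5, 177↦1, 181↦5, 196↦9. The residue 5 repeats (at 16 and 170), and 170 − 16 = 154 = 14·11.

The pair (16, 170) works.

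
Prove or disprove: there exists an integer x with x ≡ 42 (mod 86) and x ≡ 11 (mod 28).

There is no such integer.

gcd(86, 28) = 2. If x ≡ 42 (mod 86) and x ≡ 11 (mod 28), then x ≡ 42 (mod 2) and x ≡ 11 (mod 2).
But 42 mod 2 = 0 while 11 mod 2 = 1, a contradiction.
Therefore no such x exists.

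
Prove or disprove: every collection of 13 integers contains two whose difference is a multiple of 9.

Yes.

Partition the integers by their residue mod 9; there are 9 classes.
Placing 13 integers into 9 classes, some class receives at least two — say a and b.
Then a ≡ b (mod 9), i.e. 9 ∣ (a − b).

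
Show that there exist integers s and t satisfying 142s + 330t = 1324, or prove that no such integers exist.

Since gcd(142, 330) = 2 and 1324 = 2·662, Bézout's identity guarantees a solution.
Dividing through by 2 reduces the equation to 71s + 165t = 662.
Dividing repeatedly: 165 = 2·71 + 23, 71 = 3·23 + 2, 23 = 11·2 + 1, 2 = 2·1 + 0.
Unwinding: 1 = 23 − 11·2 = 23 − 11·(71 − 3·23) = −11·71 + 34·23 = −11·71 + 34·(165 − 2·71) = 34·165 − 79·71, i.e. 71·(-79) + 165·34 = 1.
Scaling by 662 gives the particular solution (s, t) = (-52298, 22508).
The general solution is s = -52298 + 165k, t = 22508 − 71k; taking k = 317 gives the smaller pair s = 7, t = 1.
Check: 142·7 + 330·1 = 994 + 330 = 1324. ✓

s = 7, t = 1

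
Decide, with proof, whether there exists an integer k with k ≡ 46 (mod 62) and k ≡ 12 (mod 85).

gcd(62, 85) = 1, so the Chinese Remainder Theorem guarantees exactly one residue class mod 5270 satisfying both.
Write k = 46 + 62t and require 46 + 62t ≡ 12 (mod 85), i.e. 62t ≡ 51 (mod 85).
Invert 62 mod 85 by the Euclidean algorithm: 85 = 1·62 + 23, 62 = 2·23 + 16, 23 = 1·16 + 7, 16 = 2·7 + 2, 7 = 3·2 + 1, 2 = 2·1 + 0; back-substituting, 1 = 7 − 3·2 = 7 − 3·(16 − 2·7) = −3·16 + 7·7 = −3·16 + 7·(23 − 1·16) = 7·23 − 10·16 = 7·23 − 10·(62 − 2·23) = −10·62 + 27·23 = −10·62 + 27·(85 − 1·62) = 27·85 − 37·62. Hence 62·(-37) ≡ 1, so 62⁻¹ ≡ -37 ≡ 48 (mod 85).
Therefore t ≡ 48·51 = 2448 ≡ 68 (mod 85).
Taking t = 68 gives k = 46 + 62·68 = 4262.
Indeed 4262 ≡ 46 (mod 62) and 4262 ≡ 12 (mod 85).

k = 4262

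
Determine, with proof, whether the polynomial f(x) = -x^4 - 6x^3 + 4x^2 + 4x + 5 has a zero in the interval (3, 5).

f(3) = -190 and f(5) = -1250, both negative, so a sign-change argument is unavailable; we show f keeps this sign on the whole interval.
Shift to the endpoint 3: with x = 3 + u (0 < u < 2), one computes f(3 + u) = -u^4 - 18u^3 - 104u^2 - 242u - 190.
The nonzero coefficients here are all negative, so for u > 0 every term is negative (or zero), and the constant term -190 is strictly negative.
So f is strictly negative on (3, 5); no root exists in the interval.

f has no root in that interval.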